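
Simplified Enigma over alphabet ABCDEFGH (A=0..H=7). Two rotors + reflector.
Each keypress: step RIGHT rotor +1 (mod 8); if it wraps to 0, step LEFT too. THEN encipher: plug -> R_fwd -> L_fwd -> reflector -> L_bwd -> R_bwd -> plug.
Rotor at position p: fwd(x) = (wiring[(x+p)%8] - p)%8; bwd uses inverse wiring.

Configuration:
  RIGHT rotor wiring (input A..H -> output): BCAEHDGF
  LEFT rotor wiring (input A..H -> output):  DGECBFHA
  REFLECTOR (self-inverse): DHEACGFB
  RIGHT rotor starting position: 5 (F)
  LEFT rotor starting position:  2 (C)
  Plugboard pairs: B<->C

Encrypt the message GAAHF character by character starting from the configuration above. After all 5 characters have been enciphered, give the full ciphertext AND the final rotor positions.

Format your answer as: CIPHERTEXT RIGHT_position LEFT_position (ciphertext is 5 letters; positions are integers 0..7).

Char 1 ('G'): step: R->6, L=2; G->plug->G->R->B->L->A->refl->D->L'->D->R'->C->plug->B
Char 2 ('A'): step: R->7, L=2; A->plug->A->R->G->L->B->refl->H->L'->C->R'->B->plug->C
Char 3 ('A'): step: R->0, L->3 (L advanced); A->plug->A->R->B->L->G->refl->F->L'->E->R'->D->plug->D
Char 4 ('H'): step: R->1, L=3; H->plug->H->R->A->L->H->refl->B->L'->H->R'->B->plug->C
Char 5 ('F'): step: R->2, L=3; F->plug->F->R->D->L->E->refl->C->L'->C->R'->B->plug->C
Final: ciphertext=BCDCC, RIGHT=2, LEFT=3

Answer: BCDCC 2 3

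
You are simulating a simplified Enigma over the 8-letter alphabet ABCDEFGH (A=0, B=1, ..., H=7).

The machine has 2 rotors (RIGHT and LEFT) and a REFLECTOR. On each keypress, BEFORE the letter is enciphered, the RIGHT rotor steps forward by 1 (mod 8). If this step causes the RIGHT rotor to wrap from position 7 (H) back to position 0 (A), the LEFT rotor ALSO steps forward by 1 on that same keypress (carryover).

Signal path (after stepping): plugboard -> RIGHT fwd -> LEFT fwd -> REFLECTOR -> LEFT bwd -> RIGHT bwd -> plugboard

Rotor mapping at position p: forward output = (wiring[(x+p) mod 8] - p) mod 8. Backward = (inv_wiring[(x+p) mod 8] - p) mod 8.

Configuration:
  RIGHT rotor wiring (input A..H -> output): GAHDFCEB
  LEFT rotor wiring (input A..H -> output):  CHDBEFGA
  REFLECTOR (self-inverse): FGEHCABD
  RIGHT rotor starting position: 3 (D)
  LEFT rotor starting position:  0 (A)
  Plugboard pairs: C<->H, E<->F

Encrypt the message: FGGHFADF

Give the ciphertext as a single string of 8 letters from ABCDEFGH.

Answer: AFEAEGEE

Derivation:
Char 1 ('F'): step: R->4, L=0; F->plug->E->R->C->L->D->refl->H->L'->B->R'->A->plug->A
Char 2 ('G'): step: R->5, L=0; G->plug->G->R->G->L->G->refl->B->L'->D->R'->E->plug->F
Char 3 ('G'): step: R->6, L=0; G->plug->G->R->H->L->A->refl->F->L'->F->R'->F->plug->E
Char 4 ('H'): step: R->7, L=0; H->plug->C->R->B->L->H->refl->D->L'->C->R'->A->plug->A
Char 5 ('F'): step: R->0, L->1 (L advanced); F->plug->E->R->F->L->F->refl->A->L'->C->R'->F->plug->E
Char 6 ('A'): step: R->1, L=1; A->plug->A->R->H->L->B->refl->G->L'->A->R'->G->plug->G
Char 7 ('D'): step: R->2, L=1; D->plug->D->R->A->L->G->refl->B->L'->H->R'->F->plug->E
Char 8 ('F'): step: R->3, L=1; F->plug->E->R->G->L->H->refl->D->L'->D->R'->F->plug->E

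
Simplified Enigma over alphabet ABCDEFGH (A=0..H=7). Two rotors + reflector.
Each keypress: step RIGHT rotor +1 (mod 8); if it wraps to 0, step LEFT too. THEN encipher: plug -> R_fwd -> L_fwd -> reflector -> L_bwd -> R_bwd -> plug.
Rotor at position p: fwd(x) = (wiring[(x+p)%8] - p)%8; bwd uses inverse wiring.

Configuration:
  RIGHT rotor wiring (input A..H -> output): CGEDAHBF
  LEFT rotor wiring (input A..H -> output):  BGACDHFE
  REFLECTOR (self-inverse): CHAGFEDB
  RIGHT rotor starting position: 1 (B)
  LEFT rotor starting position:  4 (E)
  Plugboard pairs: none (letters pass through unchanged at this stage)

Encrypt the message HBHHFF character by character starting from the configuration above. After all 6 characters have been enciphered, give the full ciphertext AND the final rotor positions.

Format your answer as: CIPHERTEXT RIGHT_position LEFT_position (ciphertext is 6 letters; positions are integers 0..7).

Char 1 ('H'): step: R->2, L=4; H->plug->H->R->E->L->F->refl->E->L'->G->R'->C->plug->C
Char 2 ('B'): step: R->3, L=4; B->plug->B->R->F->L->C->refl->A->L'->D->R'->G->plug->G
Char 3 ('H'): step: R->4, L=4; H->plug->H->R->H->L->G->refl->D->L'->B->R'->D->plug->D
Char 4 ('H'): step: R->5, L=4; H->plug->H->R->D->L->A->refl->C->L'->F->R'->D->plug->D
Char 5 ('F'): step: R->6, L=4; F->plug->F->R->F->L->C->refl->A->L'->D->R'->A->plug->A
Char 6 ('F'): step: R->7, L=4; F->plug->F->R->B->L->D->refl->G->L'->H->R'->C->plug->C
Final: ciphertext=CGDDAC, RIGHT=7, LEFT=4

Answer: CGDDAC 7 4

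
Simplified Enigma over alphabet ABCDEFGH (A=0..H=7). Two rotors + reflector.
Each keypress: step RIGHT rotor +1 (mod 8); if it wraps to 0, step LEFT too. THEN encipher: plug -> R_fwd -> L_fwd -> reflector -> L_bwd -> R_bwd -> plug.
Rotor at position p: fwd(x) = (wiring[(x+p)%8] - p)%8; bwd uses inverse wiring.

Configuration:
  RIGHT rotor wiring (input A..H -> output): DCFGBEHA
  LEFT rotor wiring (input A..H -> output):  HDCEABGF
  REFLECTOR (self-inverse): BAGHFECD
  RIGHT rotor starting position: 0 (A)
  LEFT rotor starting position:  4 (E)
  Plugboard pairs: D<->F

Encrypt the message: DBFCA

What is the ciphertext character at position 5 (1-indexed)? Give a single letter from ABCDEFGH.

Char 1 ('D'): step: R->1, L=4; D->plug->F->R->G->L->G->refl->C->L'->C->R'->H->plug->H
Char 2 ('B'): step: R->2, L=4; B->plug->B->R->E->L->D->refl->H->L'->F->R'->E->plug->E
Char 3 ('F'): step: R->3, L=4; F->plug->D->R->E->L->D->refl->H->L'->F->R'->E->plug->E
Char 4 ('C'): step: R->4, L=4; C->plug->C->R->D->L->B->refl->A->L'->H->R'->E->plug->E
Char 5 ('A'): step: R->5, L=4; A->plug->A->R->H->L->A->refl->B->L'->D->R'->C->plug->C

C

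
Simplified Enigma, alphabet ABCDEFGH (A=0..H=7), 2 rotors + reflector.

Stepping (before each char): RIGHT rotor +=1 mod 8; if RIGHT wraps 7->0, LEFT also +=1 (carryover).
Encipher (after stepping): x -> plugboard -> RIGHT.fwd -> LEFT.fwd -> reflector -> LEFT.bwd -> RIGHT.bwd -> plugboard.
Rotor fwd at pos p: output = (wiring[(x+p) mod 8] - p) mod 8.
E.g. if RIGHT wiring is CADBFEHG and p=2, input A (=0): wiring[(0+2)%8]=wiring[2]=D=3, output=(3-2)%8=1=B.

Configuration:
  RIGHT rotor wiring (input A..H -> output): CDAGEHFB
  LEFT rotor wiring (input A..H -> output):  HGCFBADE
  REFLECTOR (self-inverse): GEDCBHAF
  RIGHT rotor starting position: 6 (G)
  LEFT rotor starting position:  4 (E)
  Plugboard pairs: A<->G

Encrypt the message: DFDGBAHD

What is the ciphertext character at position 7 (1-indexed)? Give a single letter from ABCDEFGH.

Char 1 ('D'): step: R->7, L=4; D->plug->D->R->B->L->E->refl->B->L'->H->R'->E->plug->E
Char 2 ('F'): step: R->0, L->5 (L advanced); F->plug->F->R->H->L->E->refl->B->L'->E->R'->E->plug->E
Char 3 ('D'): step: R->1, L=5; D->plug->D->R->D->L->C->refl->D->L'->A->R'->G->plug->A
Char 4 ('G'): step: R->2, L=5; G->plug->A->R->G->L->A->refl->G->L'->B->R'->H->plug->H
Char 5 ('B'): step: R->3, L=5; B->plug->B->R->B->L->G->refl->A->L'->G->R'->E->plug->E
Char 6 ('A'): step: R->4, L=5; A->plug->G->R->E->L->B->refl->E->L'->H->R'->F->plug->F
Char 7 ('H'): step: R->5, L=5; H->plug->H->R->H->L->E->refl->B->L'->E->R'->C->plug->C

C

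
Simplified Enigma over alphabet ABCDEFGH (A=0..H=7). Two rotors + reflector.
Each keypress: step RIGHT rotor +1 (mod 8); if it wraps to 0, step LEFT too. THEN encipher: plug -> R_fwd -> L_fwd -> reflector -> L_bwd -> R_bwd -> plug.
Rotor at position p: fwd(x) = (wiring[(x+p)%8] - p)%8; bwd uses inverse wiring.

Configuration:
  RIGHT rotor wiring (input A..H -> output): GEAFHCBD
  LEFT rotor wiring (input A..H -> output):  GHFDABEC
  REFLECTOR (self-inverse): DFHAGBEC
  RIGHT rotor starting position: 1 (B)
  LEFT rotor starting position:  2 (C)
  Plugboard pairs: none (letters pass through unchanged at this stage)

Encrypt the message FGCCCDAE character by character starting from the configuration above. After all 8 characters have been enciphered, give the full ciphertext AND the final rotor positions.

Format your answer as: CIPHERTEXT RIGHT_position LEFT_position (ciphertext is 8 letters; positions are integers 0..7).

Answer: ECFHBBFA 1 3

Derivation:
Char 1 ('F'): step: R->2, L=2; F->plug->F->R->B->L->B->refl->F->L'->H->R'->E->plug->E
Char 2 ('G'): step: R->3, L=2; G->plug->G->R->B->L->B->refl->F->L'->H->R'->C->plug->C
Char 3 ('C'): step: R->4, L=2; C->plug->C->R->F->L->A->refl->D->L'->A->R'->F->plug->F
Char 4 ('C'): step: R->5, L=2; C->plug->C->R->G->L->E->refl->G->L'->C->R'->H->plug->H
Char 5 ('C'): step: R->6, L=2; C->plug->C->R->A->L->D->refl->A->L'->F->R'->B->plug->B
Char 6 ('D'): step: R->7, L=2; D->plug->D->R->B->L->B->refl->F->L'->H->R'->B->plug->B
Char 7 ('A'): step: R->0, L->3 (L advanced); A->plug->A->R->G->L->E->refl->G->L'->C->R'->F->plug->F
Char 8 ('E'): step: R->1, L=3; E->plug->E->R->B->L->F->refl->B->L'->D->R'->A->plug->A
Final: ciphertext=ECFHBBFA, RIGHT=1, LEFT=3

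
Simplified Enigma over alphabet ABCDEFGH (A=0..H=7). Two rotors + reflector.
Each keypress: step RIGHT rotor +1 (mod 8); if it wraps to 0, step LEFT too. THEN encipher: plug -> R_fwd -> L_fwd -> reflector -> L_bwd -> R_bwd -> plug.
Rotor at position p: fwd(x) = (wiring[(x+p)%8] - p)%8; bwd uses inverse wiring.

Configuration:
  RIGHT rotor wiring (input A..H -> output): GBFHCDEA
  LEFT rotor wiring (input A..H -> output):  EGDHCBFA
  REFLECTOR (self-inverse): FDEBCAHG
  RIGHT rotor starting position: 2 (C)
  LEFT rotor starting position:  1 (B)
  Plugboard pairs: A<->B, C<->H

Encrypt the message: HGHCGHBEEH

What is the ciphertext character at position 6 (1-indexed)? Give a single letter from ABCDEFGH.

Char 1 ('H'): step: R->3, L=1; H->plug->C->R->A->L->F->refl->A->L'->E->R'->A->plug->B
Char 2 ('G'): step: R->4, L=1; G->plug->G->R->B->L->C->refl->E->L'->F->R'->F->plug->F
Char 3 ('H'): step: R->5, L=1; H->plug->C->R->D->L->B->refl->D->L'->H->R'->B->plug->A
Char 4 ('C'): step: R->6, L=1; C->plug->H->R->F->L->E->refl->C->L'->B->R'->F->plug->F
Char 5 ('G'): step: R->7, L=1; G->plug->G->R->E->L->A->refl->F->L'->A->R'->E->plug->E
Char 6 ('H'): step: R->0, L->2 (L advanced); H->plug->C->R->F->L->G->refl->H->L'->D->R'->F->plug->F

F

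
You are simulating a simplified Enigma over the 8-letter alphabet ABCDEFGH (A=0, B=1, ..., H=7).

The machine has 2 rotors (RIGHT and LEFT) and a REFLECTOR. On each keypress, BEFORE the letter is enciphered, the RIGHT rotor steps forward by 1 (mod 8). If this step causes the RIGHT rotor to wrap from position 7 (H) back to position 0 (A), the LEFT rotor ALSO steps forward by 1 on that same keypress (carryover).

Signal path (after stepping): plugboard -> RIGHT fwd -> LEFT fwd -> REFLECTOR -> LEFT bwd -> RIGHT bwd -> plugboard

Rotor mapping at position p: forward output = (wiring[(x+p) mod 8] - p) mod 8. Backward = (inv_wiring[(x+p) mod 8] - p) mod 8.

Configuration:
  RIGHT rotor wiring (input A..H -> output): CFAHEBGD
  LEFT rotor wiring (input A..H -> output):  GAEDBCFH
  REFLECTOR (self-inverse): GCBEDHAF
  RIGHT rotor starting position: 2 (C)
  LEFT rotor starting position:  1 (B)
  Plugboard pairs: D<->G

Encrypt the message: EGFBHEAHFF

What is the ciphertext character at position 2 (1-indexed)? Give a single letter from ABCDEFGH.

Char 1 ('E'): step: R->3, L=1; E->plug->E->R->A->L->H->refl->F->L'->H->R'->F->plug->F
Char 2 ('G'): step: R->4, L=1; G->plug->D->R->H->L->F->refl->H->L'->A->R'->A->plug->A

A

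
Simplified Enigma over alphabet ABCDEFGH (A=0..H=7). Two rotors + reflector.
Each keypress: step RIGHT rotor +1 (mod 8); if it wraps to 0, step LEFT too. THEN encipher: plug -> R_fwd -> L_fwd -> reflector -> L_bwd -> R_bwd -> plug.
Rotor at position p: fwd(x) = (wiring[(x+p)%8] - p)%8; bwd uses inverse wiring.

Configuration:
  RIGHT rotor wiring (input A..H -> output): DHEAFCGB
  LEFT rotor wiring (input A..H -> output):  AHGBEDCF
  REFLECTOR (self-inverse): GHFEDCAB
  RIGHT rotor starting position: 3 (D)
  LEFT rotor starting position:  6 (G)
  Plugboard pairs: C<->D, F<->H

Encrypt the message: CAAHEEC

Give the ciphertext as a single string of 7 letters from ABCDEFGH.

Answer: GFDBDBA

Derivation:
Char 1 ('C'): step: R->4, L=6; C->plug->D->R->F->L->D->refl->E->L'->A->R'->G->plug->G
Char 2 ('A'): step: R->5, L=6; A->plug->A->R->F->L->D->refl->E->L'->A->R'->H->plug->F
Char 3 ('A'): step: R->6, L=6; A->plug->A->R->A->L->E->refl->D->L'->F->R'->C->plug->D
Char 4 ('H'): step: R->7, L=6; H->plug->F->R->G->L->G->refl->A->L'->E->R'->B->plug->B
Char 5 ('E'): step: R->0, L->7 (L advanced); E->plug->E->R->F->L->F->refl->C->L'->E->R'->C->plug->D
Char 6 ('E'): step: R->1, L=7; E->plug->E->R->B->L->B->refl->H->L'->D->R'->B->plug->B
Char 7 ('C'): step: R->2, L=7; C->plug->D->R->A->L->G->refl->A->L'->C->R'->A->plug->A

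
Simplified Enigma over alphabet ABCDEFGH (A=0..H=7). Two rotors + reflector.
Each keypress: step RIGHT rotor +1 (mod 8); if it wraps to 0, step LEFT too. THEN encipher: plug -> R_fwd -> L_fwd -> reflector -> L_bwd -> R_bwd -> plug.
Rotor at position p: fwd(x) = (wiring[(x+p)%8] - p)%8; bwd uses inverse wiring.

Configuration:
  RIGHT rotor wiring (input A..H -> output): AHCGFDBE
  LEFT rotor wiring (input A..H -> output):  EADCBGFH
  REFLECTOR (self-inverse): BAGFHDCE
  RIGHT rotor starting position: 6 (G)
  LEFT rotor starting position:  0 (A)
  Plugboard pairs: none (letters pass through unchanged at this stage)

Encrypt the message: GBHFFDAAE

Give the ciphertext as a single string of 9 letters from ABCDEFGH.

Char 1 ('G'): step: R->7, L=0; G->plug->G->R->E->L->B->refl->A->L'->B->R'->B->plug->B
Char 2 ('B'): step: R->0, L->1 (L advanced); B->plug->B->R->H->L->D->refl->F->L'->E->R'->H->plug->H
Char 3 ('H'): step: R->1, L=1; H->plug->H->R->H->L->D->refl->F->L'->E->R'->D->plug->D
Char 4 ('F'): step: R->2, L=1; F->plug->F->R->C->L->B->refl->A->L'->D->R'->C->plug->C
Char 5 ('F'): step: R->3, L=1; F->plug->F->R->F->L->E->refl->H->L'->A->R'->C->plug->C
Char 6 ('D'): step: R->4, L=1; D->plug->D->R->A->L->H->refl->E->L'->F->R'->C->plug->C
Char 7 ('A'): step: R->5, L=1; A->plug->A->R->G->L->G->refl->C->L'->B->R'->G->plug->G
Char 8 ('A'): step: R->6, L=1; A->plug->A->R->D->L->A->refl->B->L'->C->R'->C->plug->C
Char 9 ('E'): step: R->7, L=1; E->plug->E->R->H->L->D->refl->F->L'->E->R'->G->plug->G

Answer: BHDCCCGCG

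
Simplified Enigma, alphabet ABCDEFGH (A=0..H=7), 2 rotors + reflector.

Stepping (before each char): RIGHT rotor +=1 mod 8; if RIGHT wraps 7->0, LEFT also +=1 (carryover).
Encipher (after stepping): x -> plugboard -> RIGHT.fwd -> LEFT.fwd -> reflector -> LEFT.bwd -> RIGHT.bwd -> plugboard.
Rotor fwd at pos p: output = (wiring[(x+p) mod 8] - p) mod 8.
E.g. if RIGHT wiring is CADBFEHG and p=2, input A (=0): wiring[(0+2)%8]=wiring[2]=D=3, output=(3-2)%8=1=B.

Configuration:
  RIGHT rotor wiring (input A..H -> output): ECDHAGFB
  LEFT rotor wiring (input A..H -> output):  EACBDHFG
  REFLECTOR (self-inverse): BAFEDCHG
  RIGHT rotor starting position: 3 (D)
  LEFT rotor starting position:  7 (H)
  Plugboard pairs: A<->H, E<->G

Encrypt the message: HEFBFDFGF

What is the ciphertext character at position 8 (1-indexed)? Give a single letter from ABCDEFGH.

Char 1 ('H'): step: R->4, L=7; H->plug->A->R->E->L->C->refl->F->L'->B->R'->C->plug->C
Char 2 ('E'): step: R->5, L=7; E->plug->G->R->C->L->B->refl->A->L'->G->R'->F->plug->F
Char 3 ('F'): step: R->6, L=7; F->plug->F->R->B->L->F->refl->C->L'->E->R'->D->plug->D
Char 4 ('B'): step: R->7, L=7; B->plug->B->R->F->L->E->refl->D->L'->D->R'->C->plug->C
Char 5 ('F'): step: R->0, L->0 (L advanced); F->plug->F->R->G->L->F->refl->C->L'->C->R'->B->plug->B
Char 6 ('D'): step: R->1, L=0; D->plug->D->R->H->L->G->refl->H->L'->F->R'->E->plug->G
Char 7 ('F'): step: R->2, L=0; F->plug->F->R->H->L->G->refl->H->L'->F->R'->B->plug->B
Char 8 ('G'): step: R->3, L=0; G->plug->E->R->G->L->F->refl->C->L'->C->R'->D->plug->D

D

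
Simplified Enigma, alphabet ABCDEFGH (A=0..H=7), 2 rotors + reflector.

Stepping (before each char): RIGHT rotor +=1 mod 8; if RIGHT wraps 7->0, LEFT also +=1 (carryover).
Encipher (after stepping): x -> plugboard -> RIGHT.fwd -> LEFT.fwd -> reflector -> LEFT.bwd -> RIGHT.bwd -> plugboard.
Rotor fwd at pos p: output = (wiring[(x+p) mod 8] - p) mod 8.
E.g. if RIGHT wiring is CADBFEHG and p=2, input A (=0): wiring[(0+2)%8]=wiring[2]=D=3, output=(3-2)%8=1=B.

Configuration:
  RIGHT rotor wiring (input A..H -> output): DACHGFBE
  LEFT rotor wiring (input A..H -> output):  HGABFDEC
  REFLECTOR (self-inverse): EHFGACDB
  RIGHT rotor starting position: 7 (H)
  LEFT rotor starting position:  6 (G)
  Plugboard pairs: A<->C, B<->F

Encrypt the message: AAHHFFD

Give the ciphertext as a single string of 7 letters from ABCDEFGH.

Answer: CFGCGAC

Derivation:
Char 1 ('A'): step: R->0, L->7 (L advanced); A->plug->C->R->C->L->H->refl->B->L'->D->R'->A->plug->C
Char 2 ('A'): step: R->1, L=7; A->plug->C->R->G->L->E->refl->A->L'->B->R'->B->plug->F
Char 3 ('H'): step: R->2, L=7; H->plug->H->R->G->L->E->refl->A->L'->B->R'->G->plug->G
Char 4 ('H'): step: R->3, L=7; H->plug->H->R->H->L->F->refl->C->L'->E->R'->A->plug->C
Char 5 ('F'): step: R->4, L=7; F->plug->B->R->B->L->A->refl->E->L'->G->R'->G->plug->G
Char 6 ('F'): step: R->5, L=7; F->plug->B->R->E->L->C->refl->F->L'->H->R'->C->plug->A
Char 7 ('D'): step: R->6, L=7; D->plug->D->R->C->L->H->refl->B->L'->D->R'->A->plug->C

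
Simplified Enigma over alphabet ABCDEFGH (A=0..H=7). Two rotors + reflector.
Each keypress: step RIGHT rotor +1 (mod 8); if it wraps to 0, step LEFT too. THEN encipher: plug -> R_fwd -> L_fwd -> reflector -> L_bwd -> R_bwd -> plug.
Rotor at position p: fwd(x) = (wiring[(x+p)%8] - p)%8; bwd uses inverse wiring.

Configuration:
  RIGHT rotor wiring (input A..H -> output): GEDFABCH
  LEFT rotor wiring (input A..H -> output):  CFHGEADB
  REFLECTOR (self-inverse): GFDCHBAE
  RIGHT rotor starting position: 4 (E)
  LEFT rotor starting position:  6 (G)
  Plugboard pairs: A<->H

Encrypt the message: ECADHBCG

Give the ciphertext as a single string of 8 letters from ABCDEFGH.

Answer: DHGHBABH

Derivation:
Char 1 ('E'): step: R->5, L=6; E->plug->E->R->H->L->C->refl->D->L'->B->R'->D->plug->D
Char 2 ('C'): step: R->6, L=6; C->plug->C->R->A->L->F->refl->B->L'->E->R'->A->plug->H
Char 3 ('A'): step: R->7, L=6; A->plug->H->R->D->L->H->refl->E->L'->C->R'->G->plug->G
Char 4 ('D'): step: R->0, L->7 (L advanced); D->plug->D->R->F->L->F->refl->B->L'->G->R'->A->plug->H
Char 5 ('H'): step: R->1, L=7; H->plug->A->R->D->L->A->refl->G->L'->C->R'->B->plug->B
Char 6 ('B'): step: R->2, L=7; B->plug->B->R->D->L->A->refl->G->L'->C->R'->H->plug->A
Char 7 ('C'): step: R->3, L=7; C->plug->C->R->G->L->B->refl->F->L'->F->R'->B->plug->B
Char 8 ('G'): step: R->4, L=7; G->plug->G->R->H->L->E->refl->H->L'->E->R'->A->plug->H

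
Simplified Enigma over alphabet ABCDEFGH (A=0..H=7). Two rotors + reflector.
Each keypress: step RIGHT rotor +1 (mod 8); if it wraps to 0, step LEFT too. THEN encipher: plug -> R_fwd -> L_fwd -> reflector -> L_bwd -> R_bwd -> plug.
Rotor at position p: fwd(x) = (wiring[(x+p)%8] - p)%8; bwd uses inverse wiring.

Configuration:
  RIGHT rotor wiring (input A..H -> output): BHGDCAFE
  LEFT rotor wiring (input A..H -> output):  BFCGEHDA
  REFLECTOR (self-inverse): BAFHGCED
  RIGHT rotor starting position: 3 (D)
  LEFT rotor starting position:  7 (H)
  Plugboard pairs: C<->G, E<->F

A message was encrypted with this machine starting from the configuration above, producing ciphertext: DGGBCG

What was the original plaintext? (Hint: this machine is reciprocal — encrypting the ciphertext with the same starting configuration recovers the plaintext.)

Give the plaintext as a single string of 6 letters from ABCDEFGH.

Char 1 ('D'): step: R->4, L=7; D->plug->D->R->A->L->B->refl->A->L'->G->R'->A->plug->A
Char 2 ('G'): step: R->5, L=7; G->plug->C->R->H->L->E->refl->G->L'->C->R'->E->plug->F
Char 3 ('G'): step: R->6, L=7; G->plug->C->R->D->L->D->refl->H->L'->E->R'->G->plug->C
Char 4 ('B'): step: R->7, L=7; B->plug->B->R->C->L->G->refl->E->L'->H->R'->D->plug->D
Char 5 ('C'): step: R->0, L->0 (L advanced); C->plug->G->R->F->L->H->refl->D->L'->G->R'->C->plug->G
Char 6 ('G'): step: R->1, L=0; G->plug->C->R->C->L->C->refl->F->L'->B->R'->D->plug->D

Answer: AFCDGD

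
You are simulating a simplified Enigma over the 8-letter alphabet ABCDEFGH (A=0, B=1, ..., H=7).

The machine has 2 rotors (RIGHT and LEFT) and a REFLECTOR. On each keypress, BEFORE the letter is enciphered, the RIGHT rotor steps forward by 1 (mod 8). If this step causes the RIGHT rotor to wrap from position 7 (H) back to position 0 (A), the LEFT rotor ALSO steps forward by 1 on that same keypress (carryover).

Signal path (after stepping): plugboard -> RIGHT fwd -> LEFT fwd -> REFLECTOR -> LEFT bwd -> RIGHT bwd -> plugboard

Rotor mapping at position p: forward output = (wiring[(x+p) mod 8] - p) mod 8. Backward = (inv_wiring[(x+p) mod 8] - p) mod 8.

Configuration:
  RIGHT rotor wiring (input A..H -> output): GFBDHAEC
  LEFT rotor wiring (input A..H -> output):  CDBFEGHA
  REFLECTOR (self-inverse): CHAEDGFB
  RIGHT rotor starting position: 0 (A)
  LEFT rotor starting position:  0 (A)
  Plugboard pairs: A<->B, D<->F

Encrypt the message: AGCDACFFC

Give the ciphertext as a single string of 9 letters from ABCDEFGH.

Answer: EADAEFCHD

Derivation:
Char 1 ('A'): step: R->1, L=0; A->plug->B->R->A->L->C->refl->A->L'->H->R'->E->plug->E
Char 2 ('G'): step: R->2, L=0; G->plug->G->R->E->L->E->refl->D->L'->B->R'->B->plug->A
Char 3 ('C'): step: R->3, L=0; C->plug->C->R->F->L->G->refl->F->L'->D->R'->F->plug->D
Char 4 ('D'): step: R->4, L=0; D->plug->F->R->B->L->D->refl->E->L'->E->R'->B->plug->A
Char 5 ('A'): step: R->5, L=0; A->plug->B->R->H->L->A->refl->C->L'->A->R'->E->plug->E
Char 6 ('C'): step: R->6, L=0; C->plug->C->R->A->L->C->refl->A->L'->H->R'->D->plug->F
Char 7 ('F'): step: R->7, L=0; F->plug->D->R->C->L->B->refl->H->L'->G->R'->C->plug->C
Char 8 ('F'): step: R->0, L->1 (L advanced); F->plug->D->R->D->L->D->refl->E->L'->C->R'->H->plug->H
Char 9 ('C'): step: R->1, L=1; C->plug->C->R->C->L->E->refl->D->L'->D->R'->F->plug->D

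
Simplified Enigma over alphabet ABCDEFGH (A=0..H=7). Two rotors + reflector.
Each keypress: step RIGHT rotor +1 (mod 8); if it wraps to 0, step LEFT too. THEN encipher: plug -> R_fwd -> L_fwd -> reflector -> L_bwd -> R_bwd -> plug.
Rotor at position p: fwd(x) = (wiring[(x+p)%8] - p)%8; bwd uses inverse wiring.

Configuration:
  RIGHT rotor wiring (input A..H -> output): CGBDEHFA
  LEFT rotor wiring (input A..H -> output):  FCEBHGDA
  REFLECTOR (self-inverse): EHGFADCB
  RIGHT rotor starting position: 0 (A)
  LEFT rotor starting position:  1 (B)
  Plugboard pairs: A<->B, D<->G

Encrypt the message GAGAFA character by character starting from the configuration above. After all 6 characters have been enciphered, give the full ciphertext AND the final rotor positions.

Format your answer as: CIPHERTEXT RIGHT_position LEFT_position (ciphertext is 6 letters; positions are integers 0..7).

Char 1 ('G'): step: R->1, L=1; G->plug->D->R->D->L->G->refl->C->L'->F->R'->A->plug->B
Char 2 ('A'): step: R->2, L=1; A->plug->B->R->B->L->D->refl->F->L'->E->R'->H->plug->H
Char 3 ('G'): step: R->3, L=1; G->plug->D->R->C->L->A->refl->E->L'->H->R'->F->plug->F
Char 4 ('A'): step: R->4, L=1; A->plug->B->R->D->L->G->refl->C->L'->F->R'->G->plug->D
Char 5 ('F'): step: R->5, L=1; F->plug->F->R->E->L->F->refl->D->L'->B->R'->E->plug->E
Char 6 ('A'): step: R->6, L=1; A->plug->B->R->C->L->A->refl->E->L'->H->R'->A->plug->B
Final: ciphertext=BHFDEB, RIGHT=6, LEFT=1

Answer: BHFDEB 6 1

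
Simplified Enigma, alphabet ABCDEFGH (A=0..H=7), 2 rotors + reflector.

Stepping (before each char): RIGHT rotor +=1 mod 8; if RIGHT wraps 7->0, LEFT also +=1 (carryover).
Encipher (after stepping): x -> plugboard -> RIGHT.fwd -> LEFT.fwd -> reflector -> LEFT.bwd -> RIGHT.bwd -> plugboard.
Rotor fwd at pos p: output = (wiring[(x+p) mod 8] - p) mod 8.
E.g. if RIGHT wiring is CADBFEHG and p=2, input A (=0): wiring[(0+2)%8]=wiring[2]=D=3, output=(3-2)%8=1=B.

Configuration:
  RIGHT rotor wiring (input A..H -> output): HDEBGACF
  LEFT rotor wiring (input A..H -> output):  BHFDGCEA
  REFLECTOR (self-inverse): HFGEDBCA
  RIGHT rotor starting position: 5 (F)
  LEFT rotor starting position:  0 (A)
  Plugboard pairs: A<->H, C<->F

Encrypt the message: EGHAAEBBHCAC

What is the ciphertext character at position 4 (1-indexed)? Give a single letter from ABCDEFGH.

Char 1 ('E'): step: R->6, L=0; E->plug->E->R->G->L->E->refl->D->L'->D->R'->F->plug->C
Char 2 ('G'): step: R->7, L=0; G->plug->G->R->B->L->H->refl->A->L'->H->R'->F->plug->C
Char 3 ('H'): step: R->0, L->1 (L advanced); H->plug->A->R->H->L->A->refl->H->L'->G->R'->E->plug->E
Char 4 ('A'): step: R->1, L=1; A->plug->H->R->G->L->H->refl->A->L'->H->R'->E->plug->E

E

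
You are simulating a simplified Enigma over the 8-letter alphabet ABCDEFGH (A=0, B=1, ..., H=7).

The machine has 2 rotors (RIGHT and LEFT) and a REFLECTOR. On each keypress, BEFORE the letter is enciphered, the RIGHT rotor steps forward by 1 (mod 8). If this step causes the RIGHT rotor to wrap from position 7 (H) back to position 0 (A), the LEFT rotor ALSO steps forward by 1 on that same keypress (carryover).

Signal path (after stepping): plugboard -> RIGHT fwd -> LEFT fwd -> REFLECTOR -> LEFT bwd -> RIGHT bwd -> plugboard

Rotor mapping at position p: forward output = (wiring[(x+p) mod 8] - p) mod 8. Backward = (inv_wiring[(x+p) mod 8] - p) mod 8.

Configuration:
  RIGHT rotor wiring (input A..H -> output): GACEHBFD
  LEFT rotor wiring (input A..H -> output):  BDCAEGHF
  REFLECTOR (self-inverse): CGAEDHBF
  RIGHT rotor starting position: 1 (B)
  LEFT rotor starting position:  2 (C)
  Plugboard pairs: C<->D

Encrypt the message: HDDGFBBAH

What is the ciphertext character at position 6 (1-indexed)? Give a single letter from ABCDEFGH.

Char 1 ('H'): step: R->2, L=2; H->plug->H->R->G->L->H->refl->F->L'->E->R'->G->plug->G
Char 2 ('D'): step: R->3, L=2; D->plug->C->R->G->L->H->refl->F->L'->E->R'->B->plug->B
Char 3 ('D'): step: R->4, L=2; D->plug->C->R->B->L->G->refl->B->L'->H->R'->D->plug->C
Char 4 ('G'): step: R->5, L=2; G->plug->G->R->H->L->B->refl->G->L'->B->R'->D->plug->C
Char 5 ('F'): step: R->6, L=2; F->plug->F->R->G->L->H->refl->F->L'->E->R'->E->plug->E
Char 6 ('B'): step: R->7, L=2; B->plug->B->R->H->L->B->refl->G->L'->B->R'->C->plug->D

D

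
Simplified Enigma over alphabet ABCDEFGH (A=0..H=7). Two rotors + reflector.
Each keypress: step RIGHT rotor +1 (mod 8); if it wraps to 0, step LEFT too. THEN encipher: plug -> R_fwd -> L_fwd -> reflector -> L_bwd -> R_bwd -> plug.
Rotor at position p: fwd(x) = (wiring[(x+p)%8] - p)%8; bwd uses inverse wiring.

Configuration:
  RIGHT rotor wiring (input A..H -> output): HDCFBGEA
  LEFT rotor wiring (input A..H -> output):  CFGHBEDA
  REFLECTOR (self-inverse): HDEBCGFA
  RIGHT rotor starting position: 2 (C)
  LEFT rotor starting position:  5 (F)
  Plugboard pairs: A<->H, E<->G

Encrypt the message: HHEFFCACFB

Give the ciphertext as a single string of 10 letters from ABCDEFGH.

Answer: GBAHAGGHCA

Derivation:
Char 1 ('H'): step: R->3, L=5; H->plug->A->R->C->L->D->refl->B->L'->F->R'->E->plug->G
Char 2 ('H'): step: R->4, L=5; H->plug->A->R->F->L->B->refl->D->L'->C->R'->B->plug->B
Char 3 ('E'): step: R->5, L=5; E->plug->G->R->A->L->H->refl->A->L'->E->R'->H->plug->A
Char 4 ('F'): step: R->6, L=5; F->plug->F->R->H->L->E->refl->C->L'->G->R'->A->plug->H
Char 5 ('F'): step: R->7, L=5; F->plug->F->R->C->L->D->refl->B->L'->F->R'->H->plug->A
Char 6 ('C'): step: R->0, L->6 (L advanced); C->plug->C->R->C->L->E->refl->C->L'->B->R'->E->plug->G
Char 7 ('A'): step: R->1, L=6; A->plug->H->R->G->L->D->refl->B->L'->F->R'->E->plug->G
Char 8 ('C'): step: R->2, L=6; C->plug->C->R->H->L->G->refl->F->L'->A->R'->A->plug->H
Char 9 ('F'): step: R->3, L=6; F->plug->F->R->E->L->A->refl->H->L'->D->R'->C->plug->C
Char 10 ('B'): step: R->4, L=6; B->plug->B->R->C->L->E->refl->C->L'->B->R'->H->plug->A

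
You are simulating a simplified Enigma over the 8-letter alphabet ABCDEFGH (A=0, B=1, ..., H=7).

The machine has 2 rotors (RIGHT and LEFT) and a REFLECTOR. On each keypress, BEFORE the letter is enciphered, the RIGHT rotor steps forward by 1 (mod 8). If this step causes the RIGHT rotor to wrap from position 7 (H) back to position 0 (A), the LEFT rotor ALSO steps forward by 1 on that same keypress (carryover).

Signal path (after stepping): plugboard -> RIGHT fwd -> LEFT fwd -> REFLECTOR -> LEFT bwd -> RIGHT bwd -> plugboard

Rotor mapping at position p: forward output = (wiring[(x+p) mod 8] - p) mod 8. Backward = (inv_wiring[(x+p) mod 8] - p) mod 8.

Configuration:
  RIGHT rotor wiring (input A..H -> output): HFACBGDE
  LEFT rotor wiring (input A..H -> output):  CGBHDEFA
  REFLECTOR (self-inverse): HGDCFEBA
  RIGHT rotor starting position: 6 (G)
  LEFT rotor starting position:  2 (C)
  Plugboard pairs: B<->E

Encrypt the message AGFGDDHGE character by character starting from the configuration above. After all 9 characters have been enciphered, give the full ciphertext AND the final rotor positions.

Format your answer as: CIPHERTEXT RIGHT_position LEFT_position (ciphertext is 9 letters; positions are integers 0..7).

Char 1 ('A'): step: R->7, L=2; A->plug->A->R->F->L->G->refl->B->L'->C->R'->F->plug->F
Char 2 ('G'): step: R->0, L->3 (L advanced); G->plug->G->R->D->L->C->refl->D->L'->G->R'->F->plug->F
Char 3 ('F'): step: R->1, L=3; F->plug->F->R->C->L->B->refl->G->L'->H->R'->B->plug->E
Char 4 ('G'): step: R->2, L=3; G->plug->G->R->F->L->H->refl->A->L'->B->R'->E->plug->B
Char 5 ('D'): step: R->3, L=3; D->plug->D->R->A->L->E->refl->F->L'->E->R'->F->plug->F
Char 6 ('D'): step: R->4, L=3; D->plug->D->R->A->L->E->refl->F->L'->E->R'->G->plug->G
Char 7 ('H'): step: R->5, L=3; H->plug->H->R->E->L->F->refl->E->L'->A->R'->E->plug->B
Char 8 ('G'): step: R->6, L=3; G->plug->G->R->D->L->C->refl->D->L'->G->R'->B->plug->E
Char 9 ('E'): step: R->7, L=3; E->plug->B->R->A->L->E->refl->F->L'->E->R'->H->plug->H
Final: ciphertext=FFEBFGBEH, RIGHT=7, LEFT=3

Answer: FFEBFGBEH 7 3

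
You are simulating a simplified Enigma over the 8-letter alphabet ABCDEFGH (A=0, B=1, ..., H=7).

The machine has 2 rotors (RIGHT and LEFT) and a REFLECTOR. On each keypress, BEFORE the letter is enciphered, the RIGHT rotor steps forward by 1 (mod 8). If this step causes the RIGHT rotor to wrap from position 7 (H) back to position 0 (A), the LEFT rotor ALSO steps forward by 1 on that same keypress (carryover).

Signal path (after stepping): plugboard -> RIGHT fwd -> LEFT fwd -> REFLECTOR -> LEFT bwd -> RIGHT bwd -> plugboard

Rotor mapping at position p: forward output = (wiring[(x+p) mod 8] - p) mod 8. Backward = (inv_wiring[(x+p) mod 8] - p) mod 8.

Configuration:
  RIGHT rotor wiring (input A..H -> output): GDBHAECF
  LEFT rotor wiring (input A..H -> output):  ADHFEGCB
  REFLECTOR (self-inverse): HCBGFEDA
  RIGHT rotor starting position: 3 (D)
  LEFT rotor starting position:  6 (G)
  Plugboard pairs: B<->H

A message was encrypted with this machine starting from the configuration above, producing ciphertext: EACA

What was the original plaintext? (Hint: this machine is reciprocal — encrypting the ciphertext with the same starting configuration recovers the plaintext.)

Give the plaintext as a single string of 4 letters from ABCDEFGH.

Answer: AHEF

Derivation:
Char 1 ('E'): step: R->4, L=6; E->plug->E->R->C->L->C->refl->B->L'->E->R'->A->plug->A
Char 2 ('A'): step: R->5, L=6; A->plug->A->R->H->L->A->refl->H->L'->F->R'->B->plug->H
Char 3 ('C'): step: R->6, L=6; C->plug->C->R->A->L->E->refl->F->L'->D->R'->E->plug->E
Char 4 ('A'): step: R->7, L=6; A->plug->A->R->G->L->G->refl->D->L'->B->R'->F->plug->F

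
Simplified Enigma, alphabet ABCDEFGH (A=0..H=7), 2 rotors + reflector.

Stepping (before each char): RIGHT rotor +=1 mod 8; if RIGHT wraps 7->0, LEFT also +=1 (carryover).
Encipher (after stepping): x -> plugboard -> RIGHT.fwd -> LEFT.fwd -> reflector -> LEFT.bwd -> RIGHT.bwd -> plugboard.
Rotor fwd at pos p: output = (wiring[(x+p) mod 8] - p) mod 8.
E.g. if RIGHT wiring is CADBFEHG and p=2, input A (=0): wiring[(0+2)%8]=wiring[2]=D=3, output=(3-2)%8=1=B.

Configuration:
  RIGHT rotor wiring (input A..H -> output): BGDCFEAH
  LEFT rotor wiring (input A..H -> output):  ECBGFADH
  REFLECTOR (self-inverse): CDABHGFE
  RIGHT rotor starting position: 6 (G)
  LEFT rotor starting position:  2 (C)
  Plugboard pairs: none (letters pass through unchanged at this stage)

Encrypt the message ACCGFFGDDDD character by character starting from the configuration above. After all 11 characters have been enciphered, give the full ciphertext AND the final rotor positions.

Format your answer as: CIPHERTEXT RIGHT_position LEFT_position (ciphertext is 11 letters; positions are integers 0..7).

Char 1 ('A'): step: R->7, L=2; A->plug->A->R->A->L->H->refl->E->L'->B->R'->H->plug->H
Char 2 ('C'): step: R->0, L->3 (L advanced); C->plug->C->R->D->L->A->refl->C->L'->B->R'->A->plug->A
Char 3 ('C'): step: R->1, L=3; C->plug->C->R->B->L->C->refl->A->L'->D->R'->E->plug->E
Char 4 ('G'): step: R->2, L=3; G->plug->G->R->H->L->G->refl->F->L'->C->R'->D->plug->D
Char 5 ('F'): step: R->3, L=3; F->plug->F->R->G->L->H->refl->E->L'->E->R'->E->plug->E
Char 6 ('F'): step: R->4, L=3; F->plug->F->R->C->L->F->refl->G->L'->H->R'->G->plug->G
Char 7 ('G'): step: R->5, L=3; G->plug->G->R->F->L->B->refl->D->L'->A->R'->H->plug->H
Char 8 ('D'): step: R->6, L=3; D->plug->D->R->A->L->D->refl->B->L'->F->R'->E->plug->E
Char 9 ('D'): step: R->7, L=3; D->plug->D->R->E->L->E->refl->H->L'->G->R'->F->plug->F
Char 10 ('D'): step: R->0, L->4 (L advanced); D->plug->D->R->C->L->H->refl->E->L'->B->R'->A->plug->A
Char 11 ('D'): step: R->1, L=4; D->plug->D->R->E->L->A->refl->C->L'->H->R'->F->plug->F
Final: ciphertext=HAEDEGHEFAF, RIGHT=1, LEFT=4

Answer: HAEDEGHEFAF 1 4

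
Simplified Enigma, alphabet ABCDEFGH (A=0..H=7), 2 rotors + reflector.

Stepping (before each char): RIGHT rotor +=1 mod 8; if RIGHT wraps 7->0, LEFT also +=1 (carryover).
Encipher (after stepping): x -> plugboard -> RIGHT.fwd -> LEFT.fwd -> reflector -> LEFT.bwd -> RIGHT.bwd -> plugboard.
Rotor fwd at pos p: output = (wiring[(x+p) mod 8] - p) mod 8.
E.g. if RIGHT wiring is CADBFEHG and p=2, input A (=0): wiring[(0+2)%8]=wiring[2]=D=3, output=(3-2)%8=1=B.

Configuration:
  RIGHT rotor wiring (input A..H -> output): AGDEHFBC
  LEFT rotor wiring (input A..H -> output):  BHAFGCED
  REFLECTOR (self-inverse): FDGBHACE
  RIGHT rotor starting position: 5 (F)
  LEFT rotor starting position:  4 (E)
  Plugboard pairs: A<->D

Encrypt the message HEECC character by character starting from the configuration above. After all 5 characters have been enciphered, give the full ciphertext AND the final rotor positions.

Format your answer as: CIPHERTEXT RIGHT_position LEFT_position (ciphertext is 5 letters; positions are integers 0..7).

Answer: ECFGE 2 5

Derivation:
Char 1 ('H'): step: R->6, L=4; H->plug->H->R->H->L->B->refl->D->L'->F->R'->E->plug->E
Char 2 ('E'): step: R->7, L=4; E->plug->E->R->F->L->D->refl->B->L'->H->R'->C->plug->C
Char 3 ('E'): step: R->0, L->5 (L advanced); E->plug->E->R->H->L->B->refl->D->L'->F->R'->F->plug->F
Char 4 ('C'): step: R->1, L=5; C->plug->C->R->D->L->E->refl->H->L'->B->R'->G->plug->G
Char 5 ('C'): step: R->2, L=5; C->plug->C->R->F->L->D->refl->B->L'->H->R'->E->plug->E
Final: ciphertext=ECFGE, RIGHT=2, LEFT=5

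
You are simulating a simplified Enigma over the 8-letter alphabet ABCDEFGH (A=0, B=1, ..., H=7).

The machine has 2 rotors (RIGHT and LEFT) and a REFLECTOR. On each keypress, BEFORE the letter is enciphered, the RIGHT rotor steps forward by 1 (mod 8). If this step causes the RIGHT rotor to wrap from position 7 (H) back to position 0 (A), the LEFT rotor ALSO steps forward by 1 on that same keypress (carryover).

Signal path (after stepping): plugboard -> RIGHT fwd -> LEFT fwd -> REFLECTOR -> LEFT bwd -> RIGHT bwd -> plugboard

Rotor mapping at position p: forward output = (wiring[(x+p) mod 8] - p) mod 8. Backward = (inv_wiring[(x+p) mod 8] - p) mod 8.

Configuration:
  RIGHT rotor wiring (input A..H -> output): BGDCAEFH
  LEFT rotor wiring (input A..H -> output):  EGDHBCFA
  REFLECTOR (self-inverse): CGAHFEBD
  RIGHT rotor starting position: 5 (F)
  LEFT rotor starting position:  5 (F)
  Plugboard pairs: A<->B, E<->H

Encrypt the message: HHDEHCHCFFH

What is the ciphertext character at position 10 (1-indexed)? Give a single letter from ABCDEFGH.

Char 1 ('H'): step: R->6, L=5; H->plug->E->R->F->L->G->refl->B->L'->E->R'->F->plug->F
Char 2 ('H'): step: R->7, L=5; H->plug->E->R->D->L->H->refl->D->L'->C->R'->B->plug->A
Char 3 ('D'): step: R->0, L->6 (L advanced); D->plug->D->R->C->L->G->refl->B->L'->F->R'->G->plug->G
Char 4 ('E'): step: R->1, L=6; E->plug->H->R->A->L->H->refl->D->L'->G->R'->G->plug->G
Char 5 ('H'): step: R->2, L=6; H->plug->E->R->D->L->A->refl->C->L'->B->R'->A->plug->B
Char 6 ('C'): step: R->3, L=6; C->plug->C->R->B->L->C->refl->A->L'->D->R'->G->plug->G
Char 7 ('H'): step: R->4, L=6; H->plug->E->R->F->L->B->refl->G->L'->C->R'->F->plug->F
Char 8 ('C'): step: R->5, L=6; C->plug->C->R->C->L->G->refl->B->L'->F->R'->G->plug->G
Char 9 ('F'): step: R->6, L=6; F->plug->F->R->E->L->F->refl->E->L'->H->R'->A->plug->B
Char 10 ('F'): step: R->7, L=6; F->plug->F->R->B->L->C->refl->A->L'->D->R'->E->plug->H

H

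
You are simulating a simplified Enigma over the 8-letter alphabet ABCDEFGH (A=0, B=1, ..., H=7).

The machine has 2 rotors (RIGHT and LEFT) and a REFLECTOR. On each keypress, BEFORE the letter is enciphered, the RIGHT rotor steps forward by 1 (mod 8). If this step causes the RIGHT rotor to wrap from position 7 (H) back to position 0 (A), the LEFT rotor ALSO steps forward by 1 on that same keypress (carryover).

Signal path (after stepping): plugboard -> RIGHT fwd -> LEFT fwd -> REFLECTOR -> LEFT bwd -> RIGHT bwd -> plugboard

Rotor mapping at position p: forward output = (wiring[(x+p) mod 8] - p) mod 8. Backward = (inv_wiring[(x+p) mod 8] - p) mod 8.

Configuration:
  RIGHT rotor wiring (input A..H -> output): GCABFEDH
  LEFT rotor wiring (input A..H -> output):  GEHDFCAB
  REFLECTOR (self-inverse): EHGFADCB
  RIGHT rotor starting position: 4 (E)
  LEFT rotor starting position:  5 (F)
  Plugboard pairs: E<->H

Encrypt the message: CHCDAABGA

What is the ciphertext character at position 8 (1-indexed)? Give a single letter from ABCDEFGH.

Char 1 ('C'): step: R->5, L=5; C->plug->C->R->C->L->E->refl->A->L'->H->R'->A->plug->A
Char 2 ('H'): step: R->6, L=5; H->plug->E->R->C->L->E->refl->A->L'->H->R'->G->plug->G
Char 3 ('C'): step: R->7, L=5; C->plug->C->R->D->L->B->refl->H->L'->E->R'->H->plug->E
Char 4 ('D'): step: R->0, L->6 (L advanced); D->plug->D->R->B->L->D->refl->F->L'->F->R'->E->plug->H
Char 5 ('A'): step: R->1, L=6; A->plug->A->R->B->L->D->refl->F->L'->F->R'->H->plug->E
Char 6 ('A'): step: R->2, L=6; A->plug->A->R->G->L->H->refl->B->L'->E->R'->G->plug->G
Char 7 ('B'): step: R->3, L=6; B->plug->B->R->C->L->A->refl->E->L'->H->R'->G->plug->G
Char 8 ('G'): step: R->4, L=6; G->plug->G->R->E->L->B->refl->H->L'->G->R'->F->plug->F

F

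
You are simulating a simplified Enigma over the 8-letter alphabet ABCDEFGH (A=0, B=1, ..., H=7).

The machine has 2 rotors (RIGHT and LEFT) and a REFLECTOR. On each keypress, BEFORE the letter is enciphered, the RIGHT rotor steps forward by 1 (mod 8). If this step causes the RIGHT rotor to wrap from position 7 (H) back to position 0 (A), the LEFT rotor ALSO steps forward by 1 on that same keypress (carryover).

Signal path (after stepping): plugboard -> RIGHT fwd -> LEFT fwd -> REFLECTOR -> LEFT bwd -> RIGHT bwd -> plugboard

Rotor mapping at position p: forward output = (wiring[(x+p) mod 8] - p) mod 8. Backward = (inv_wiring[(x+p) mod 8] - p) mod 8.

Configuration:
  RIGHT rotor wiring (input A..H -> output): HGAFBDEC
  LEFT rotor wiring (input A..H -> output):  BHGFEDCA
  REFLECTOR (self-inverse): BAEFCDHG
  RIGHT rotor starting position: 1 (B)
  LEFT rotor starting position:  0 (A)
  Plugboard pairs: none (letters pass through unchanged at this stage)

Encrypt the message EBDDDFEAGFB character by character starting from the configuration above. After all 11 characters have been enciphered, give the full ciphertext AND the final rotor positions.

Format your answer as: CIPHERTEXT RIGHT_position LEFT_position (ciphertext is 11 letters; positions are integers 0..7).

Char 1 ('E'): step: R->2, L=0; E->plug->E->R->C->L->G->refl->H->L'->B->R'->D->plug->D
Char 2 ('B'): step: R->3, L=0; B->plug->B->R->G->L->C->refl->E->L'->E->R'->F->plug->F
Char 3 ('D'): step: R->4, L=0; D->plug->D->R->G->L->C->refl->E->L'->E->R'->G->plug->G
Char 4 ('D'): step: R->5, L=0; D->plug->D->R->C->L->G->refl->H->L'->B->R'->E->plug->E
Char 5 ('D'): step: R->6, L=0; D->plug->D->R->A->L->B->refl->A->L'->H->R'->F->plug->F
Char 6 ('F'): step: R->7, L=0; F->plug->F->R->C->L->G->refl->H->L'->B->R'->D->plug->D
Char 7 ('E'): step: R->0, L->1 (L advanced); E->plug->E->R->B->L->F->refl->D->L'->D->R'->F->plug->F
Char 8 ('A'): step: R->1, L=1; A->plug->A->R->F->L->B->refl->A->L'->H->R'->B->plug->B
Char 9 ('G'): step: R->2, L=1; G->plug->G->R->F->L->B->refl->A->L'->H->R'->C->plug->C
Char 10 ('F'): step: R->3, L=1; F->plug->F->R->E->L->C->refl->E->L'->C->R'->A->plug->A
Char 11 ('B'): step: R->4, L=1; B->plug->B->R->H->L->A->refl->B->L'->F->R'->A->plug->A
Final: ciphertext=DFGEFDFBCAA, RIGHT=4, LEFT=1

Answer: DFGEFDFBCAA 4 1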